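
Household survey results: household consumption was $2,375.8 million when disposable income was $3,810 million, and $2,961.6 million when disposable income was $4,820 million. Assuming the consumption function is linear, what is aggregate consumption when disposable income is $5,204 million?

MPC = (2961.6 − 2375.8)/(4820 − 3810) = 585.8/1010 = 0.58
a = 2375.8 − 0.58(3810) = 2375.8 − 2209.8 = 166
C = 166 + 0.58(5204) = 166 + 3018.32 = 3184.32

C = 3184.32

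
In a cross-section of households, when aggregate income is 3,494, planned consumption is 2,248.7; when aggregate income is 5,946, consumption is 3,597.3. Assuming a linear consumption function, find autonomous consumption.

MPC = ΔC/ΔY = (3597.3 − 2248.7)/(5946 − 3494) = 1348.6/2452 = 0.55
a = C − MPC·Y = 2248.7 − 0.55(3494) = 2248.7 − 1921.7 = 327

a = 327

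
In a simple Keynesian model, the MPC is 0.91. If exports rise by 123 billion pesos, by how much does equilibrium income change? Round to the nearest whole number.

ΔY ≈ 1367

The multiplier is 1/(1 − MPC) = 1/0.09.
ΔY = 123/0.09 = 1366.67 ≈ 1367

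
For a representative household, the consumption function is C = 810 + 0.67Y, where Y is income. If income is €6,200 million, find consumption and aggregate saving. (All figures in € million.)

C = 810 + 0.67(6200) = 810 + 4154 = 4964
S = Y − C = 6200 − 4964 = 1236

C = 4964; S = 1236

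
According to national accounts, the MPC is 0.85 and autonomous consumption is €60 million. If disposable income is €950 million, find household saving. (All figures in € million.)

S = 82.5

C = 60 + 0.85(950) = 60 + 807.5 = 867.5
S = Y − C = 950 − 867.5 = 82.5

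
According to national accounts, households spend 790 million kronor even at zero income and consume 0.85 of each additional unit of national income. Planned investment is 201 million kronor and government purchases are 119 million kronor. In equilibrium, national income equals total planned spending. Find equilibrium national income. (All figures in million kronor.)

Y = C + I + G = 790 + 0.85Y + 201 + 119
Y − 0.85Y = 1110
0.15Y = 1110, so Y = 1110/0.15 = 7400

Y = 7400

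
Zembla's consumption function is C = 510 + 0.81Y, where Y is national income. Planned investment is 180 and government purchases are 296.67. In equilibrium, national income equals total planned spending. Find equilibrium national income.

Y = C + I + G = 510 + 0.81Y + 180 + 296.67
Y − 0.81Y = 986.67
0.19Y = 986.67, so Y = 986.67/0.19 = 5193

Y = 5193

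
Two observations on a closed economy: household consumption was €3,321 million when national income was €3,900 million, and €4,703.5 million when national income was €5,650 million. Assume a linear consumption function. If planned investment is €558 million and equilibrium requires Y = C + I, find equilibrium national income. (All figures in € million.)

MPC = (4703.5 − 3321)/(5650 − 3900) = 1382.5/1750 = 0.79
a = 3321 − 0.79(3900) = 240
Equilibrium: Y = 240 + 0.79Y + 558
0.21Y = 798, so Y = 798/0.21 = 3800

Y = 3800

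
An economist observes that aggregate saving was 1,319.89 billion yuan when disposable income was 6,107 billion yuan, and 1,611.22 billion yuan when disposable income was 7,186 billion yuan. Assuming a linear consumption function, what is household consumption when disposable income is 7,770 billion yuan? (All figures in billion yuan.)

C = 6001.1

MPS = ΔS/ΔY = (1611.22 − 1319.89)/(7186 − 6107) = 291.33/1079 = 0.27
MPC = 1 − MPS = 0.73
Autonomous saving = 1319.89 − 0.27(6107) = -329, so a = 329
C = 329 + 0.73(7770) = 329 + 5672.1 = 6001.1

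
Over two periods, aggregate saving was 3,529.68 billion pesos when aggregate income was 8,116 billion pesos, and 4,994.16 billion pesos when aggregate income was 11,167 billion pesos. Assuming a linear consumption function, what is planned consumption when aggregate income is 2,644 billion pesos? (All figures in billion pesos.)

MPS = ΔS/ΔY = (4994.16 − 3529.68)/(11167 − 8116) = 1464.48/3051 = 0.48
MPC = 1 − MPS = 0.52
Autonomous saving = 3529.68 − 0.48(8116) = -366, so a = 366
C = 366 + 0.52(2644) = 366 + 1374.88 = 1740.88

C = 1740.88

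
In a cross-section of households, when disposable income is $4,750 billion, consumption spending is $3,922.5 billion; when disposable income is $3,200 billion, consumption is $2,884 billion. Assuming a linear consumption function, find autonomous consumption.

a = 740

MPC = ΔC/ΔY = (3922.5 − 2884)/(4750 − 3200) = 1038.5/1550 = 0.67
a = C − MPC·Y = 2884 − 0.67(3200) = 2884 − 2144 = 740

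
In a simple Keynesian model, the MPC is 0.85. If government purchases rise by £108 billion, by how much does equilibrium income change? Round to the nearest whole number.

The multiplier is 1/(1 − MPC) = 1/0.15.
ΔY = 108/0.15 = 720.00 ≈ 720

ΔY ≈ 720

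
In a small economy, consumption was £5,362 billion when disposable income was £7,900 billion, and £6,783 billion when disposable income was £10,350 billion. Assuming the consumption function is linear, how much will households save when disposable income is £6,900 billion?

MPC = (6783 − 5362)/(10350 − 7900) = 1421/2450 = 0.58
a = 5362 − 0.58(7900) = 5362 − 4582 = 780
C = 780 + 0.58(6900) = 4782
S = 6900 − 4782 = 2118

S = 2118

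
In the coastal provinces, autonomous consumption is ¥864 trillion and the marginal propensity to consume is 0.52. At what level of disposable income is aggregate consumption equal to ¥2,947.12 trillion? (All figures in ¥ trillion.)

864 + 0.52Y = 2947.12
0.52Y = 2083.12, so Y = 2083.12/0.52 = 4006

Y = 4006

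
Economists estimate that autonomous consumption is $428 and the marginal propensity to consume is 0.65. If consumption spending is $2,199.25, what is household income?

428 + 0.65Y = 2199.25
0.65Y = 1771.25, so Y = 1771.25/0.65 = 2725

Y = 2725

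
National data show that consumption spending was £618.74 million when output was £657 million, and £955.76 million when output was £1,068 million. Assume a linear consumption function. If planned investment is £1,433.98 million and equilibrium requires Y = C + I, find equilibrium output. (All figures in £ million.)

MPC = (955.76 − 618.74)/(1068 − 657) = 337.02/411 = 0.82
a = 618.74 − 0.82(657) = 80
Equilibrium: Y = 80 + 0.82Y + 1433.98
0.18Y = 1513.98, so Y = 1513.98/0.18 = 8411

Y = 8411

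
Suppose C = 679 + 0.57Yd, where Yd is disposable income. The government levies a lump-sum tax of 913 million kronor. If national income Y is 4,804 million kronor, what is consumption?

Yd = Y − T = 4804 − 913 = 3891
C = 679 + 0.57(3891) = 679 + 2217.87 = 2896.87

C = 2896.87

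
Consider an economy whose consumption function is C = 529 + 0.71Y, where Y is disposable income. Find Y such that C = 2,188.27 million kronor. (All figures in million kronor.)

529 + 0.71Y = 2188.27
0.71Y = 1659.27, so Y = 1659.27/0.71 = 2337

Y = 2337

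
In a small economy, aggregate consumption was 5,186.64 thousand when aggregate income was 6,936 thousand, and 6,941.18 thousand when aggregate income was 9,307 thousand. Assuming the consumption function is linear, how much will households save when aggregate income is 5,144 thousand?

MPC = (6941.18 − 5186.64)/(9307 − 6936) = 1754.54/2371 = 0.74
a = 5186.64 − 0.74(6936) = 5186.64 − 5132.64 = 54
C = 54 + 0.74(5144) = 3860.56
S = 5144 − 3860.56 = 1283.44

S = 1283.44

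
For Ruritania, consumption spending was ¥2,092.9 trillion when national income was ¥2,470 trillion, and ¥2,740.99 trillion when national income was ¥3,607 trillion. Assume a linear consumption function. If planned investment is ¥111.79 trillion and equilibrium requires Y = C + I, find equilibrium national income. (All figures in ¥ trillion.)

Y = 1853

MPC = (2740.99 − 2092.9)/(3607 − 2470) = 648.09/1137 = 0.57
a = 2092.9 − 0.57(2470) = 685
Equilibrium: Y = 685 + 0.57Y + 111.79
0.43Y = 796.79, so Y = 796.79/0.43 = 1853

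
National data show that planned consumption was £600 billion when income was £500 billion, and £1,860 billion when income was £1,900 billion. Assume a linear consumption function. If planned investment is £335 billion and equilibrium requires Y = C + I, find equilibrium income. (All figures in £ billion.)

MPC = (1860 − 600)/(1900 − 500) = 1260/1400 = 0.9
a = 600 − 0.9(500) = 150
Equilibrium: Y = 150 + 0.9Y + 335
0.1Y = 485, so Y = 485/0.1 = 4850

Y = 4850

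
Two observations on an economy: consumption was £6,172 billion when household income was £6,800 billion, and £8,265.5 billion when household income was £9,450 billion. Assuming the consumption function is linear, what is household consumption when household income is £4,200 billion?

MPC = (8265.5 − 6172)/(9450 − 6800) = 2093.5/2650 = 0.79
a = 6172 − 0.79(6800) = 6172 − 5372 = 800
C = 800 + 0.79(4200) = 800 + 3318 = 4118

C = 4118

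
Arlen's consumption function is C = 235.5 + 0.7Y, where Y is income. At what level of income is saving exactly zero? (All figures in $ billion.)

At break-even, C = Y: 235.5 + 0.7Y = Y
0.3Y = 235.5, so Y = 235.5/0.3 = 785

Y = 785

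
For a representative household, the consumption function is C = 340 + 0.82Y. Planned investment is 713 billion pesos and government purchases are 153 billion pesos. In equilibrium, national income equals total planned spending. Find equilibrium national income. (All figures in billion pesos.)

Y = 6700

Y = C + I + G = 340 + 0.82Y + 713 + 153
Y − 0.82Y = 1206
0.18Y = 1206, so Y = 1206/0.18 = 6700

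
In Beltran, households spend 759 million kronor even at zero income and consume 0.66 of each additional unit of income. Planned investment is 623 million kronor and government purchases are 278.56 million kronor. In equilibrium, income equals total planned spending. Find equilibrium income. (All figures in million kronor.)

Y = 4884

Y = C + I + G = 759 + 0.66Y + 623 + 278.56
Y − 0.66Y = 1660.56
0.34Y = 1660.56, so Y = 1660.56/0.34 = 4884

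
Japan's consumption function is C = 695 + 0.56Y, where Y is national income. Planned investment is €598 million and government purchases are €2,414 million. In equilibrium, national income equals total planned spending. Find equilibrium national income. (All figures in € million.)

Y = C + I + G = 695 + 0.56Y + 598 + 2414
Y − 0.56Y = 3707
0.44Y = 3707, so Y = 3707/0.44 = 8425

Y = 8425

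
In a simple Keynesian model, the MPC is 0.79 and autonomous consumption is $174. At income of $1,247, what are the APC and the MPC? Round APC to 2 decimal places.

MPC = 0.79 (the slope of the consumption function)
C = 174 + 0.79(1247) = 1159.13, so APC = 1159.13/1247 = 0.93

APC = 0.93; MPC = 0.79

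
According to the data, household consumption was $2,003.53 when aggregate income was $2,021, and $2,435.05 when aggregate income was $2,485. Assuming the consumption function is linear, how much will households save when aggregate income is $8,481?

MPC = (2435.05 − 2003.53)/(2485 − 2021) = 431.52/464 = 0.93
a = 2003.53 − 0.93(2021) = 2003.53 − 1879.53 = 124
C = 124 + 0.93(8481) = 8011.33
S = 8481 − 8011.33 = 469.67

S = 469.67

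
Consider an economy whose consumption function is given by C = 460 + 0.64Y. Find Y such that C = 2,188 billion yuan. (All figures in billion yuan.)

460 + 0.64Y = 2188
0.64Y = 1728, so Y = 1728/0.64 = 2700

Y = 2700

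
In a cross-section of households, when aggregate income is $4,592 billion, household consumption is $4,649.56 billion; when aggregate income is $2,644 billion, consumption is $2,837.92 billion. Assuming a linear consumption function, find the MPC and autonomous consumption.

MPC = ΔC/ΔY = (4649.56 − 2837.92)/(4592 − 2644) = 1811.64/1948 = 0.93
a = C − MPC·Y = 2837.92 − 0.93(2644) = 2837.92 − 2458.92 = 379

MPC = 0.93; a = 379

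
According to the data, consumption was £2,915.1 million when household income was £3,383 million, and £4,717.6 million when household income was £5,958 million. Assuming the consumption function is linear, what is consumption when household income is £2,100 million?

MPC = (4717.6 − 2915.1)/(5958 − 3383) = 1802.5/2575 = 0.7
a = 2915.1 − 0.7(3383) = 2915.1 − 2368.1 = 547
C = 547 + 0.7(2100) = 547 + 1470 = 2017

C = 2017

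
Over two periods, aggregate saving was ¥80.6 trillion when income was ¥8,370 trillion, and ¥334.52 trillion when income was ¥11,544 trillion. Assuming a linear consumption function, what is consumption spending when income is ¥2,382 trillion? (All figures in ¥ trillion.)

MPS = ΔS/ΔY = (334.52 − 80.6)/(11544 − 8370) = 253.92/3174 = 0.08
MPC = 1 − MPS = 0.92
Autonomous saving = 80.6 − 0.08(8370) = -589, so a = 589
C = 589 + 0.92(2382) = 589 + 2191.44 = 2780.44

C = 2780.44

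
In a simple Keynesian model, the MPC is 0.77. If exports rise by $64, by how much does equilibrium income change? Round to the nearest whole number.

The multiplier is 1/(1 − MPC) = 1/0.23.
ΔY = 64/0.23 = 278.26 ≈ 278

ΔY ≈ 278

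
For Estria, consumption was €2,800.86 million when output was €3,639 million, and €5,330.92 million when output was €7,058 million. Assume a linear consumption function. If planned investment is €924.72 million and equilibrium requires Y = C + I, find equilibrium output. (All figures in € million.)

Y = 3972

MPC = (5330.92 − 2800.86)/(7058 − 3639) = 2530.06/3419 = 0.74
a = 2800.86 − 0.74(3639) = 108
Equilibrium: Y = 108 + 0.74Y + 924.72
0.26Y = 1032.72, so Y = 1032.72/0.26 = 3972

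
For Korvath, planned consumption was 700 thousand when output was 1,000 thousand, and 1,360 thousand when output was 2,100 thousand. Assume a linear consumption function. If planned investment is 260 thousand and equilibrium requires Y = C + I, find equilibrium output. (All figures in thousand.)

Y = 900

MPC = (1360 − 700)/(2100 − 1000) = 660/1100 = 0.6
a = 700 − 0.6(1000) = 100
Equilibrium: Y = 100 + 0.6Y + 260
0.4Y = 360, so Y = 360/0.4 = 900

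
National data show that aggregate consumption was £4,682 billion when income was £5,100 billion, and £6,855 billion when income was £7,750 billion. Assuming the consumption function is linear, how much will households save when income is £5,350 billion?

S = 463

MPC = (6855 − 4682)/(7750 − 5100) = 2173/2650 = 0.82
a = 4682 − 0.82(5100) = 4682 − 4182 = 500
C = 500 + 0.82(5350) = 4887
S = 5350 − 4887 = 463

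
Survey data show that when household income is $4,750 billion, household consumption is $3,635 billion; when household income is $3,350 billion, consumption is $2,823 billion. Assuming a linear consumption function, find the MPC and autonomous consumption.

MPC = ΔC/ΔY = (3635 − 2823)/(4750 − 3350) = 812/1400 = 0.58
a = C − MPC·Y = 2823 − 0.58(3350) = 2823 − 1943 = 880

MPC = 0.58; a = 880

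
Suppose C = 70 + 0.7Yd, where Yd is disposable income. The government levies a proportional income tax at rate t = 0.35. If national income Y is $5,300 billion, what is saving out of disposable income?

Yd = (1 − 0.35)(5300) = 0.65(5300) = 3445
C = 70 + 0.7(3445) = 70 + 2411.5 = 2481.5
S = Yd − C = 3445 − 2481.5 = 963.5

S = 963.5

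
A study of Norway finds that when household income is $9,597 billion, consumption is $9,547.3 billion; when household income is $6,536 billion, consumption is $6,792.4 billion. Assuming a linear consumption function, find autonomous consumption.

MPC = ΔC/ΔY = (9547.3 − 6792.4)/(9597 − 6536) = 2754.9/3061 = 0.9
a = C − MPC·Y = 6792.4 − 0.9(6536) = 6792.4 − 5882.4 = 910

a = 910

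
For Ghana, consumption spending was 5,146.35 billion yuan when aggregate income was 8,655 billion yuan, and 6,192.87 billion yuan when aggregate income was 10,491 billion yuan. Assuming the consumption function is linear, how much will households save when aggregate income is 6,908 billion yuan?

S = 2757.44

MPC = (6192.87 − 5146.35)/(10491 − 8655) = 1046.52/1836 = 0.57
a = 5146.35 − 0.57(8655) = 5146.35 − 4933.35 = 213
C = 213 + 0.57(6908) = 4150.56
S = 6908 − 4150.56 = 2757.44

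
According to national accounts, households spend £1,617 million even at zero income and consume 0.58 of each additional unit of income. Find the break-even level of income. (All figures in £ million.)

At break-even, C = Y: 1617 + 0.58Y = Y
0.42Y = 1617, so Y = 1617/0.42 = 3850

Y = 3850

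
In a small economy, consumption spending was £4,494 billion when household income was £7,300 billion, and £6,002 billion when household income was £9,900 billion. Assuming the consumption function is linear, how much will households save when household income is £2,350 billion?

S = 727

MPC = (6002 − 4494)/(9900 − 7300) = 1508/2600 = 0.58
a = 4494 − 0.58(7300) = 4494 − 4234 = 260
C = 260 + 0.58(2350) = 1623
S = 2350 − 1623 = 727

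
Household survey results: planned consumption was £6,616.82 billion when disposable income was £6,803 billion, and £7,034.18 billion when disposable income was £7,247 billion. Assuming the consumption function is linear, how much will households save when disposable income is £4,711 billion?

MPC = (7034.18 − 6616.82)/(7247 − 6803) = 417.36/444 = 0.94
a = 6616.82 − 0.94(6803) = 6616.82 − 6394.82 = 222
C = 222 + 0.94(4711) = 4650.34
S = 4711 − 4650.34 = 60.66

S = 60.66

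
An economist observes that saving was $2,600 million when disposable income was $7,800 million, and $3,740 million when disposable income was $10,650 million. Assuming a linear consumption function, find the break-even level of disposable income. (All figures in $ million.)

Y = 1300

MPS = ΔS/ΔY = (3740 − 2600)/(10650 − 7800) = 1140/2850 = 0.4
MPC = 1 − MPS = 0.6
From S(7800) = 2600: −a + 0.4(7800) = 2600, so a = 3120 − 2600 = 520
Break-even (S = 0): Y = a/MPS = 520/0.4 = 1300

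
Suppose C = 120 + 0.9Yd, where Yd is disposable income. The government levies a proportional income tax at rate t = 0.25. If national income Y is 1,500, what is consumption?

Yd = (1 − 0.25)(1500) = 0.75(1500) = 1125
C = 120 + 0.9(1125) = 120 + 1012.5 = 1132.5

C = 1132.5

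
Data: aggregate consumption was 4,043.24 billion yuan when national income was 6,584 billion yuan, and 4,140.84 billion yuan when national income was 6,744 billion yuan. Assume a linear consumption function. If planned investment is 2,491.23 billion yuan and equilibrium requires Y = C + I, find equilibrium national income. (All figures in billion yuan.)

MPC = (4140.84 − 4043.24)/(6744 − 6584) = 97.6/160 = 0.61
a = 4043.24 − 0.61(6584) = 27
Equilibrium: Y = 27 + 0.61Y + 2491.23
0.39Y = 2518.23, so Y = 2518.23/0.39 = 6457

Y = 6457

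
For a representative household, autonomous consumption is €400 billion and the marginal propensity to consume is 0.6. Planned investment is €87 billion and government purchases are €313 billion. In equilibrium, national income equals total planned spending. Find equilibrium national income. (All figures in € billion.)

Y = C + I + G = 400 + 0.6Y + 87 + 313
Y − 0.6Y = 800
0.4Y = 800, so Y = 800/0.4 = 2000

Y = 2000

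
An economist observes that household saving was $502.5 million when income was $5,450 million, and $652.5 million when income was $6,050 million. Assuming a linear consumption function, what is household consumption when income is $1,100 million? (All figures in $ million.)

C = 1685

MPS = ΔS/ΔY = (652.5 − 502.5)/(6050 − 5450) = 150/600 = 0.25
MPC = 1 − MPS = 0.75
Autonomous saving = 502.5 − 0.25(5450) = -860, so a = 860
C = 860 + 0.75(1100) = 860 + 825 = 1685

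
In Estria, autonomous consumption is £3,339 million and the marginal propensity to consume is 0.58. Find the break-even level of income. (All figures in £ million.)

At break-even, C = Y: 3339 + 0.58Y = Y
0.42Y = 3339, so Y = 3339/0.42 = 7950

Y = 7950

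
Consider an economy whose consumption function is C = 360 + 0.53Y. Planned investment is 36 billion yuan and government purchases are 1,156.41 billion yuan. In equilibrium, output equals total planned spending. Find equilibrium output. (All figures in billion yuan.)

Y = C + I + G = 360 + 0.53Y + 36 + 1156.41
Y − 0.53Y = 1552.41
0.47Y = 1552.41, so Y = 1552.41/0.47 = 3303

Y = 3303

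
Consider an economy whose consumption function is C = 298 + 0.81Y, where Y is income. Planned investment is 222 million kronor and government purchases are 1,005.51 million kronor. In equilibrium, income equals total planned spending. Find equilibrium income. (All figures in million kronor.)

Y = C + I + G = 298 + 0.81Y + 222 + 1005.51
Y − 0.81Y = 1525.51
0.19Y = 1525.51, so Y = 1525.51/0.19 = 8029

Y = 8029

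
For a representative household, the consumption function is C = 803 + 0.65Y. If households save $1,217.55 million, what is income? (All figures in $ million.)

S = Y − C = -803 + 0.35Y
-803 + 0.35Y = 1217.55, so 0.35Y = 2020.55 and Y = 5773

Y = 5773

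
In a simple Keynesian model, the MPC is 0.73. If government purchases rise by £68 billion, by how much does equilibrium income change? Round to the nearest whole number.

The multiplier is 1/(1 − MPC) = 1/0.27.
ΔY = 68/0.27 = 251.85 ≈ 252

ΔY ≈ 252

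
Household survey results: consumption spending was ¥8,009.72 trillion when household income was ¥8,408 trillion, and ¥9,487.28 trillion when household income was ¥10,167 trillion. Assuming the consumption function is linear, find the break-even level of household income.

MPC = (9487.28 − 8009.72)/(10167 − 8408) = 1477.56/1759 = 0.84
a = 8009.72 − 0.84(8408) = 8009.72 − 7062.72 = 947
Break-even: Y = a/(1−MPC) = 947/0.16 = 5918.75

Y = 5918.75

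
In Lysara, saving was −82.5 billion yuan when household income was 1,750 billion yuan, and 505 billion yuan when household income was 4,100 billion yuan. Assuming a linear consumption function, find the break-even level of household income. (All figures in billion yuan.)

Y = 2080

MPS = ΔS/ΔY = (505 − (-82.5))/(4100 − 1750) = 587.5/2350 = 0.25
MPC = 1 − MPS = 0.75
From S(1750) = -82.5: −a + 0.25(1750) = -82.5, so a = 437.5 − (-82.5) = 520
Break-even (S = 0): Y = a/MPS = 520/0.25 = 2080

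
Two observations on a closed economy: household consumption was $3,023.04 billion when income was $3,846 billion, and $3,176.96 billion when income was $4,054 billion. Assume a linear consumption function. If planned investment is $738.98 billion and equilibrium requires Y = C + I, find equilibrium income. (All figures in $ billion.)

Y = 3523

MPC = (3176.96 − 3023.04)/(4054 − 3846) = 153.92/208 = 0.74
a = 3023.04 − 0.74(3846) = 177
Equilibrium: Y = 177 + 0.74Y + 738.98
0.26Y = 915.98, so Y = 915.98/0.26 = 3523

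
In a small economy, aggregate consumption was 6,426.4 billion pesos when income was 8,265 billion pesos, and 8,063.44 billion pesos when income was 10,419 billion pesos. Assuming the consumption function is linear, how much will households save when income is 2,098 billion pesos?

MPC = (8063.44 − 6426.4)/(10419 − 8265) = 1637.04/2154 = 0.76
a = 6426.4 − 0.76(8265) = 6426.4 − 6281.4 = 145
C = 145 + 0.76(2098) = 1739.48
S = 2098 − 1739.48 = 358.52

S = 358.52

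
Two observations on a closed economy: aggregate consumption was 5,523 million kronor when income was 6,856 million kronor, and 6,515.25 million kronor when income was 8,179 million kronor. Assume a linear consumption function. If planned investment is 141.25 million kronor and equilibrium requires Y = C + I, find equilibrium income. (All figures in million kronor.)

MPC = (6515.25 − 5523)/(8179 − 6856) = 992.25/1323 = 0.75
a = 5523 − 0.75(6856) = 381
Equilibrium: Y = 381 + 0.75Y + 141.25
0.25Y = 522.25, so Y = 522.25/0.25 = 2089

Y = 2089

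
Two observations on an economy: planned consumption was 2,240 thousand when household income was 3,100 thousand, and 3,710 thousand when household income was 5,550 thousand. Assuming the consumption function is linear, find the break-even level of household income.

MPC = (3710 − 2240)/(5550 − 3100) = 1470/2450 = 0.6
a = 2240 − 0.6(3100) = 2240 − 1860 = 380
Break-even: Y = a/(1−MPC) = 380/0.4 = 950

Y = 950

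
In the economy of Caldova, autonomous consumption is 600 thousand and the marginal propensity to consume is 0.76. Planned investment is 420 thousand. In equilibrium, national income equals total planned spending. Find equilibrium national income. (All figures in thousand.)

Y = C + I = 600 + 0.76Y + 420
Y − 0.76Y = 1020
0.24Y = 1020, so Y = 1020/0.24 = 4250

Y = 4250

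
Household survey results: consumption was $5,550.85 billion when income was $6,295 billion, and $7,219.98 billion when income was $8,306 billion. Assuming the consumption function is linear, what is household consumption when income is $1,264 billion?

C = 1375.12

MPC = (7219.98 − 5550.85)/(8306 − 6295) = 1669.13/2011 = 0.83
a = 5550.85 − 0.83(6295) = 5550.85 − 5224.85 = 326
C = 326 + 0.83(1264) = 326 + 1049.12 = 1375.12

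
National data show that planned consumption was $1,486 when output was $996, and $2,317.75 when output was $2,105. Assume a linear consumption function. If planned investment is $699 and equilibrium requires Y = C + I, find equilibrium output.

MPC = (2317.75 − 1486)/(2105 − 996) = 831.75/1109 = 0.75
a = 1486 − 0.75(996) = 739
Equilibrium: Y = 739 + 0.75Y + 699
0.25Y = 1438, so Y = 1438/0.25 = 5752

Y = 5752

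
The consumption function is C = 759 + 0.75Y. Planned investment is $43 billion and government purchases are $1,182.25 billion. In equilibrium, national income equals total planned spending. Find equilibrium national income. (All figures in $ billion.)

Y = C + I + G = 759 + 0.75Y + 43 + 1182.25
Y − 0.75Y = 1984.25
0.25Y = 1984.25, so Y = 1984.25/0.25 = 7937

Y = 7937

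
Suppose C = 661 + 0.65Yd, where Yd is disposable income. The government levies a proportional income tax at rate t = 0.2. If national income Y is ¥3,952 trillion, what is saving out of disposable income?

S = 445.56

Yd = (1 − 0.2)(3952) = 0.8(3952) = 3161.6
C = 661 + 0.65(3161.6) = 661 + 2055.04 = 2716.04
S = Yd − C = 3161.6 − 2716.04 = 445.56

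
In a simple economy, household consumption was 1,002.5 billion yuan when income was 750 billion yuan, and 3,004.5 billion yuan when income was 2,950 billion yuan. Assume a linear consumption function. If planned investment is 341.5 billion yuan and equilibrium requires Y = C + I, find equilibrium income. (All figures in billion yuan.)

MPC = (3004.5 − 1002.5)/(2950 − 750) = 2002/2200 = 0.91
a = 1002.5 − 0.91(750) = 320
Equilibrium: Y = 320 + 0.91Y + 341.5
0.09Y = 661.5, so Y = 661.5/0.09 = 7350

Y = 7350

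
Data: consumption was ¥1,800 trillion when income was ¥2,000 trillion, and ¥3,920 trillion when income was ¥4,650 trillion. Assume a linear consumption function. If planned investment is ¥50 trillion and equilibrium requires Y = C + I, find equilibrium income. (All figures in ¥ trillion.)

Y = 1250

MPC = (3920 − 1800)/(4650 − 2000) = 2120/2650 = 0.8
a = 1800 − 0.8(2000) = 200
Equilibrium: Y = 200 + 0.8Y + 50
0.2Y = 250, so Y = 250/0.2 = 1250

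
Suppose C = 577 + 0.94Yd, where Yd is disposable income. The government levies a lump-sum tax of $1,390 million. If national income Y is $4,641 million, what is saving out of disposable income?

Yd = Y − T = 4641 − 1390 = 3251
C = 577 + 0.94(3251) = 577 + 3055.94 = 3632.94
S = Yd − C = 3251 − 3632.94 = -381.94

S = -381.94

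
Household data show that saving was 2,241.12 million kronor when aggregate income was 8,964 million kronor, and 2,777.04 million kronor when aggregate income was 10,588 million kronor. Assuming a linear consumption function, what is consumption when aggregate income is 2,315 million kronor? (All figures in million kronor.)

C = 2268.05

MPS = ΔS/ΔY = (2777.04 − 2241.12)/(10588 − 8964) = 535.92/1624 = 0.33
MPC = 1 − MPS = 0.67
Autonomous saving = 2241.12 − 0.33(8964) = -717, so a = 717
C = 717 + 0.67(2315) = 717 + 1551.05 = 2268.05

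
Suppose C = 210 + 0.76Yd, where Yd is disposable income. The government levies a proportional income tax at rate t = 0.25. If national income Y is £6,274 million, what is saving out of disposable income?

S = 919.32

Yd = (1 − 0.25)(6274) = 0.75(6274) = 4705.5
C = 210 + 0.76(4705.5) = 210 + 3576.18 = 3786.18
S = Yd − C = 4705.5 − 3786.18 = 919.32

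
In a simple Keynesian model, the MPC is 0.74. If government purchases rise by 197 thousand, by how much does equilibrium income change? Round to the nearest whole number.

ΔY ≈ 758

The multiplier is 1/(1 − MPC) = 1/0.26.
ΔY = 197/0.26 = 757.69 ≈ 758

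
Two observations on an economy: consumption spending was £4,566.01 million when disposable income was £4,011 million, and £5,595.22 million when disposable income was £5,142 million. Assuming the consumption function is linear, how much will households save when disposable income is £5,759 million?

S = -397.69

MPC = (5595.22 − 4566.01)/(5142 − 4011) = 1029.21/1131 = 0.91
a = 4566.01 − 0.91(4011) = 4566.01 − 3650.01 = 916
C = 916 + 0.91(5759) = 6156.69
S = 5759 − 6156.69 = -397.69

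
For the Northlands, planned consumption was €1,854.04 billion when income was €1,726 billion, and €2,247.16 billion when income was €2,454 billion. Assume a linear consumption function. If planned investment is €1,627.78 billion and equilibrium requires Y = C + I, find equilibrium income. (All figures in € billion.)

MPC = (2247.16 − 1854.04)/(2454 − 1726) = 393.12/728 = 0.54
a = 1854.04 − 0.54(1726) = 922
Equilibrium: Y = 922 + 0.54Y + 1627.78
0.46Y = 2549.78, so Y = 2549.78/0.46 = 5543

Y = 5543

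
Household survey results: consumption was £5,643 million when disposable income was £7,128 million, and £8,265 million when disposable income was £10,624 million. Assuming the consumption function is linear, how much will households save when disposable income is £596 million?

S = -148

MPC = (8265 − 5643)/(10624 − 7128) = 2622/3496 = 0.75
a = 5643 − 0.75(7128) = 5643 − 5346 = 297
C = 297 + 0.75(596) = 744
S = 596 − 744 = -148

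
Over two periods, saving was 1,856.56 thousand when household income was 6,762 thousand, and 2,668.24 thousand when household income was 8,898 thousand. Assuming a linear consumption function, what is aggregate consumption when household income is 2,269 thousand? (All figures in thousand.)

MPS = ΔS/ΔY = (2668.24 − 1856.56)/(8898 − 6762) = 811.68/2136 = 0.38
MPC = 1 − MPS = 0.62
Autonomous saving = 1856.56 − 0.38(6762) = -713, so a = 713
C = 713 + 0.62(2269) = 713 + 1406.78 = 2119.78

C = 2119.78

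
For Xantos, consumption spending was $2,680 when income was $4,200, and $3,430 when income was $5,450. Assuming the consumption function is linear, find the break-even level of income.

Y = 400

MPC = (3430 − 2680)/(5450 − 4200) = 750/1250 = 0.6
a = 2680 − 0.6(4200) = 2680 − 2520 = 160
Break-even: Y = a/(1−MPC) = 160/0.4 = 400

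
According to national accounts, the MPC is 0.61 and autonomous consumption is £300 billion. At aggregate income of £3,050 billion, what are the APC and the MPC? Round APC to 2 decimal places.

APC = 0.71; MPC = 0.61

MPC = 0.61 (the slope of the consumption function)
C = 300 + 0.61(3050) = 2160.5, so APC = 2160.5/3050 = 0.71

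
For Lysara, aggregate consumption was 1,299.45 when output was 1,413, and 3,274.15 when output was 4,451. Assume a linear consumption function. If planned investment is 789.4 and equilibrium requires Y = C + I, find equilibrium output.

MPC = (3274.15 − 1299.45)/(4451 − 1413) = 1974.7/3038 = 0.65
a = 1299.45 − 0.65(1413) = 381
Equilibrium: Y = 381 + 0.65Y + 789.4
0.35Y = 1170.4, so Y = 1170.4/0.35 = 3344

Y = 3344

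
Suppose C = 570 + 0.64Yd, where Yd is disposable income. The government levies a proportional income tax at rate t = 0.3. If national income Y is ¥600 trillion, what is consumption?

C = 838.8

Yd = (1 − 0.3)(600) = 0.7(600) = 420
C = 570 + 0.64(420) = 570 + 268.8 = 838.8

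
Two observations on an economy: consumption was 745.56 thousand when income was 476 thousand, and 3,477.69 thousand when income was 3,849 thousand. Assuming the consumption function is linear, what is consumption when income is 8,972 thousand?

MPC = (3477.69 − 745.56)/(3849 − 476) = 2732.13/3373 = 0.81
a = 745.56 − 0.81(476) = 745.56 − 385.56 = 360
C = 360 + 0.81(8972) = 360 + 7267.32 = 7627.32

C = 7627.32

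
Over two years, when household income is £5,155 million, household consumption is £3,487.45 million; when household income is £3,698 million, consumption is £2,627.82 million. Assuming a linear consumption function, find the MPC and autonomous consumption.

MPC = 0.59; a = 446

MPC = ΔC/ΔY = (3487.45 − 2627.82)/(5155 − 3698) = 859.63/1457 = 0.59
a = C − MPC·Y = 2627.82 − 0.59(3698) = 2627.82 − 2181.82 = 446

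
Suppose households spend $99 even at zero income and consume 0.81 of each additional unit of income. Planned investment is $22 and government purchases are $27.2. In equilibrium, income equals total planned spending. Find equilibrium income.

Y = C + I + G = 99 + 0.81Y + 22 + 27.2
Y − 0.81Y = 148.2
0.19Y = 148.2, so Y = 148.2/0.19 = 780

Y = 780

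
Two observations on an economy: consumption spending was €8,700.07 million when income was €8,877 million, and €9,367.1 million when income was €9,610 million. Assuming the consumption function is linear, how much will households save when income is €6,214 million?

S = -62.74

MPC = (9367.1 − 8700.07)/(9610 − 8877) = 667.03/733 = 0.91
a = 8700.07 − 0.91(8877) = 8700.07 − 8078.07 = 622
C = 622 + 0.91(6214) = 6276.74
S = 6214 − 6276.74 = -62.74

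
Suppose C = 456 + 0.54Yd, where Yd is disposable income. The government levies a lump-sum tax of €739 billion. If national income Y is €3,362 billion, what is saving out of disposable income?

Yd = Y − T = 3362 − 739 = 2623
C = 456 + 0.54(2623) = 456 + 1416.42 = 1872.42
S = Yd − C = 2623 − 1872.42 = 750.58

S = 750.58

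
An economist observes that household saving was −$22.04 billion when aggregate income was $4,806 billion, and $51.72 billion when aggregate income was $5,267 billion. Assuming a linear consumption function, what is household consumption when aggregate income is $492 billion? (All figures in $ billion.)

MPS = ΔS/ΔY = (51.72 − (-22.04))/(5267 − 4806) = 73.76/461 = 0.16
MPC = 1 − MPS = 0.84
Autonomous saving = -22.04 − 0.16(4806) = -791, so a = 791
C = 791 + 0.84(492) = 791 + 413.28 = 1204.28

C = 1204.28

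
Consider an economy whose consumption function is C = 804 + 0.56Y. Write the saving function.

S = -804 + 0.44Y

S = Y − C = Y − (804 + 0.56Y) = -804 + (1 − 0.56)Y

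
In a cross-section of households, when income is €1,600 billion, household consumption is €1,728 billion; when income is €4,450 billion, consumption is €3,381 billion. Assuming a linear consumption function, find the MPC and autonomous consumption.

MPC = ΔC/ΔY = (3381 − 1728)/(4450 − 1600) = 1653/2850 = 0.58
a = C − MPC·Y = 1728 − 0.58(1600) = 1728 − 928 = 800

MPC = 0.58; a = 800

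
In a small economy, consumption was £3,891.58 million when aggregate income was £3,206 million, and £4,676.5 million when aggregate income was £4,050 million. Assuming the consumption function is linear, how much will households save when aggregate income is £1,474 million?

MPC = (4676.5 − 3891.58)/(4050 − 3206) = 784.92/844 = 0.93
a = 3891.58 − 0.93(3206) = 3891.58 − 2981.58 = 910
C = 910 + 0.93(1474) = 2280.82
S = 1474 − 2280.82 = -806.82

S = -806.82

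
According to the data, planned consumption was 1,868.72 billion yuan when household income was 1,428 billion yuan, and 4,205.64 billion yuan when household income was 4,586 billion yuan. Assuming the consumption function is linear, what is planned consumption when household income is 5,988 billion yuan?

C = 5243.12

MPC = (4205.64 − 1868.72)/(4586 − 1428) = 2336.92/3158 = 0.74
a = 1868.72 − 0.74(1428) = 1868.72 − 1056.72 = 812
C = 812 + 0.74(5988) = 812 + 4431.12 = 5243.12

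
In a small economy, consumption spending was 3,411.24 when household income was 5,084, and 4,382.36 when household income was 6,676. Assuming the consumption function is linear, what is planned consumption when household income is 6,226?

MPC = (4382.36 − 3411.24)/(6676 − 5084) = 971.12/1592 = 0.61
a = 3411.24 − 0.61(5084) = 3411.24 − 3101.24 = 310
C = 310 + 0.61(6226) = 310 + 3797.86 = 4107.86

C = 4107.86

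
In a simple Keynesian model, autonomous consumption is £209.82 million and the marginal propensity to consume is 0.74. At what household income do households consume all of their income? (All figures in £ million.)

At break-even, C = Y: 209.82 + 0.74Y = Y
0.26Y = 209.82, so Y = 209.82/0.26 = 807

Y = 807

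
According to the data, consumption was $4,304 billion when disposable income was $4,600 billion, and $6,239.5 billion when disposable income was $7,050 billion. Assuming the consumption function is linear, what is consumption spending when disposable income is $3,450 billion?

C = 3395.5

MPC = (6239.5 − 4304)/(7050 − 4600) = 1935.5/2450 = 0.79
a = 4304 − 0.79(4600) = 4304 − 3634 = 670
C = 670 + 0.79(3450) = 670 + 2725.5 = 3395.5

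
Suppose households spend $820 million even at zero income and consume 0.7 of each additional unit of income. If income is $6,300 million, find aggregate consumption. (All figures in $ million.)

C = 820 + 0.7(6300) = 820 + 4410 = 5230

C = 5230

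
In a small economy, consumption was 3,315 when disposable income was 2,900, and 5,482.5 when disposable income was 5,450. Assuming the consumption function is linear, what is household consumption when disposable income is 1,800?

C = 2380

MPC = (5482.5 − 3315)/(5450 − 2900) = 2167.5/2550 = 0.85
a = 3315 − 0.85(2900) = 3315 − 2465 = 850
C = 850 + 0.85(1800) = 850 + 1530 = 2380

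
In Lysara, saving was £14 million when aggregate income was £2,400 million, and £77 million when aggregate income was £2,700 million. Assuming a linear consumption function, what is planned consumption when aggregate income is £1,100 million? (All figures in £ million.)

MPS = ΔS/ΔY = (77 − 14)/(2700 − 2400) = 63/300 = 0.21
MPC = 1 − MPS = 0.79
Autonomous saving = 14 − 0.21(2400) = -490, so a = 490
C = 490 + 0.79(1100) = 490 + 869 = 1359

C = 1359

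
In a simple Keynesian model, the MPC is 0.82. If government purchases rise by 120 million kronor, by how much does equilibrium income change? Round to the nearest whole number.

The multiplier is 1/(1 − MPC) = 1/0.18.
ΔY = 120/0.18 = 666.67 ≈ 667

ΔY ≈ 667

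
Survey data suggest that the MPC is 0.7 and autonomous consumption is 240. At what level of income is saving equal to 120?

Y = 1200

S = Y − C = -240 + 0.3Y
-240 + 0.3Y = 120, so 0.3Y = 360 and Y = 1200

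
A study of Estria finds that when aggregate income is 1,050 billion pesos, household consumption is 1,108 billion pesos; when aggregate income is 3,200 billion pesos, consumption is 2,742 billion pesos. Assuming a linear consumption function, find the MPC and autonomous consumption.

MPC = 0.76; a = 310

MPC = ΔC/ΔY = (2742 − 1108)/(3200 − 1050) = 1634/2150 = 0.76
a = C − MPC·Y = 1108 − 0.76(1050) = 1108 − 798 = 310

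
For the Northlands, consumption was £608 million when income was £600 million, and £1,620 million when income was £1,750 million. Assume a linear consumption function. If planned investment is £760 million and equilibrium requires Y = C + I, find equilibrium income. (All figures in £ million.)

MPC = (1620 − 608)/(1750 − 600) = 1012/1150 = 0.88
a = 608 − 0.88(600) = 80
Equilibrium: Y = 80 + 0.88Y + 760
0.12Y = 840, so Y = 840/0.12 = 7000

Y = 7000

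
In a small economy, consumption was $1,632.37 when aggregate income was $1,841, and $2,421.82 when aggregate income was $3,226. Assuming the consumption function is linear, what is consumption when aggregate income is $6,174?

MPC = (2421.82 − 1632.37)/(3226 − 1841) = 789.45/1385 = 0.57
a = 1632.37 − 0.57(1841) = 1632.37 − 1049.37 = 583
C = 583 + 0.57(6174) = 583 + 3519.18 = 4102.18

C = 4102.18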